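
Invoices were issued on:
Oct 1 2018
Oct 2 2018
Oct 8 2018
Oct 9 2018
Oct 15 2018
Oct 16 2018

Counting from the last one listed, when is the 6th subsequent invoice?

Nov 6 2018

The gap pattern 1, 6, 1, 6, 1 repeats every 2 events.
These are the Mondays and Tuesdays of each week.
The following Monday is Oct 22 2018.
The following Tuesday is Oct 23 2018.
The following Monday is Oct 29 2018.
The following Tuesday is Oct 30 2018.
The following Monday is Nov 5 2018.
The following Tuesday is Nov 6 2018.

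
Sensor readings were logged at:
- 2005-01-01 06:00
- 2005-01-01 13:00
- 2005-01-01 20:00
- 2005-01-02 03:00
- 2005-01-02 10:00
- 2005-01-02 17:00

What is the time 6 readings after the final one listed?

2005-01-04 11:00

The interval is a steady 7 hours (7, 7, 7, 7, 7).
2005-01-02 17:00 + 7 h = 2005-01-03 00:00.
2005-01-03 00:00 + 7 h = 2005-01-03 07:00.
2005-01-03 07:00 + 7 h = 2005-01-03 14:00.
2005-01-03 14:00 + 7 h = 2005-01-03 21:00.
2005-01-03 21:00 + 7 h = 2005-01-04 04:00.
2005-01-04 04:00 + 7 h = 2005-01-04 11:00.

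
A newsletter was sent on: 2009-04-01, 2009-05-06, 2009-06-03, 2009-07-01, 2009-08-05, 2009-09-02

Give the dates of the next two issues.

Gaps: 35, 28, 28, 35, 28 days — a mix of 28 and 35. Every date is a Wednesday.
Each is the 1st Wednesday of its month.
1st Wednesday of October 2009: 2009-10-07.
1st Wednesday of November 2009: 2009-11-04.

2009-10-07, 2009-11-04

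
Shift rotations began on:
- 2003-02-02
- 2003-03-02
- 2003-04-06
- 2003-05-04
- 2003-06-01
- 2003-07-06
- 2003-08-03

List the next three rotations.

All dates are Sundays, 28, 35, 28, 28, 35, 28 days apart.
Specifically, the 1st Sunday of each month.
September 2003 — 1st Sunday is 2003-09-07.
October 2003 — 1st Sunday is 2003-10-05.
November 2003 — 1st Sunday is 2003-11-02.

2003-09-07, 2003-10-05, 2003-11-02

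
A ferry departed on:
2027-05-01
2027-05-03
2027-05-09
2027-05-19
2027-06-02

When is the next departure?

Intervals are 2, 6, 10, 14 days — an arithmetic progression with common difference 4.
Next gap: 18 days. 2027-06-02 + 18 days = 2027-06-20.

2027-06-20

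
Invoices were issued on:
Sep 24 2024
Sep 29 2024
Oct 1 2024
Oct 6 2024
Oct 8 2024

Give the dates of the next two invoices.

Gaps: 5, 2, 5, 2 days — not constant, but cyclic with period 2.
The events fall on every Tuesday and Sunday.
The following Sunday is Oct 13 2024.
The following Tuesday is Oct 15 2024.

Oct 13 2024, Oct 15 2024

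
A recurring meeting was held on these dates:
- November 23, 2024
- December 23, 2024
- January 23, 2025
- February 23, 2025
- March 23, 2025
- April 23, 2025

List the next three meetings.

Gaps: 30, 31, 31, 28, 31 days — not constant. Every event is on the 23rd of the month.
Pattern: the 23rd of each month.
Next: May 2025 → May 23, 2025.
June 2025: June 23, 2025.
Next: July 2025 → July 23, 2025.

May 23, 2025; June 23, 2025; July 23, 2025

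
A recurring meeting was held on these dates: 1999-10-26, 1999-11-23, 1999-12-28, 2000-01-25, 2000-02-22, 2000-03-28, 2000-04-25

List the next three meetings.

All dates are Tuesdays, 28, 35, 28, 28, 35, 28 days apart.
Specifically, the 4th Tuesday of each month.
4th Tuesday of May 2000: 2000-05-23.
June 2000 — 4th Tuesday is 2000-06-27.
4th Tuesday of July 2000: 2000-07-25.

2000-05-23, 2000-06-27, 2000-07-25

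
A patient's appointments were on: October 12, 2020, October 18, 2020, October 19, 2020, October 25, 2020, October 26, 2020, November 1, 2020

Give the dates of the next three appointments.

November 2, 2020; November 8, 2020; November 9, 2020

The gap pattern 6, 1, 6, 1, 6 repeats every 2 events.
These are the Mondays and Sundays of each week.
Next Monday: November 2, 2020.
The following Sunday is November 8, 2020.
Next Monday: November 9, 2020.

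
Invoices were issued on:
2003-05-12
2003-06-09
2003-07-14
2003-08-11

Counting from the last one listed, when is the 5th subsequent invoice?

2004-01-12

Gaps: 28, 35, 28 days — a mix of 28 and 35. Every date is a Monday.
Each is the 2nd Monday of its month.
2nd Monday of September 2003: 2003-09-08.
2nd Monday of October 2003: 2003-10-13.
2nd Monday of November 2003: 2003-11-10.
December 2003 — 2nd Monday is 2003-12-08.
January 2004 — 2nd Monday is 2004-01-12.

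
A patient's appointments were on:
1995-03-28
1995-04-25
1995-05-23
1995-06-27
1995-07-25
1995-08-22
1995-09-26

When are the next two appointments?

These are Tuesdays at 28- or 35-day spacing (28, 28, 35, 28, 28, 35).
The pattern: 4th Tuesday of the month.
4th Tuesday of October 1995: 1995-10-24.
November 1995 — 4th Tuesday is 1995-11-28.

1995-10-24, 1995-11-28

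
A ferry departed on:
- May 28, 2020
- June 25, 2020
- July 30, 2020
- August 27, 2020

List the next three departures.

September 24, 2020; October 29, 2020; November 26, 2020

Every date is a Thursday; gaps 28, 35, 28 days.
Each is the last Thursday of its month (at least one falls on the 29th or later, ruling out '4th Thursday').
Last Thursday of September 2020: September 24, 2020.
Last Thursday of October 2020: October 29, 2020.
Last Thursday of November 2020: November 26, 2020.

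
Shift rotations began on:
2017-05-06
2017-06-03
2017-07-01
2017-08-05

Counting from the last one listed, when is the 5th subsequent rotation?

2018-01-06

Gaps: 28, 28, 35 days — a mix of 28 and 35. Every date is a Saturday.
Each is the 1st Saturday of its month.
1st Saturday of September 2017: 2017-09-02.
October 2017 — 1st Saturday is 2017-10-07.
November 2017 — 1st Saturday is 2017-11-04.
1st Saturday of December 2017: 2017-12-02.
January 2018 — 1st Saturday is 2018-01-06.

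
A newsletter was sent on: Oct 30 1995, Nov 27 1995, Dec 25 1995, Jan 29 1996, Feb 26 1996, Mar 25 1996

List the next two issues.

These are Mondays with 28, 28, 35, 28, 28-day gaps.
Each is the final Monday of its month — Oct 30 1995 is past the 28th, so '4th Monday' doesn't fit.
April 1996 ends with Monday Apr 29 1996.
May 1996 ends with Monday May 27 1996.

Apr 29 1996, May 27 1996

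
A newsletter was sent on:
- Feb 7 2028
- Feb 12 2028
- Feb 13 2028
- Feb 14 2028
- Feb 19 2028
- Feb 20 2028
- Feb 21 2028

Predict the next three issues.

Every event lands on a Monday or Saturday or Sunday (gaps cycle 5, 1, 1, 5, 1, 1).
So the schedule is: every Monday, Saturday and Sunday.
Next Saturday: Feb 26 2028.
The following Sunday is Feb 27 2028.
The following Monday is Feb 28 2028.

Feb 26 2028, Feb 27 2028, Feb 28 2028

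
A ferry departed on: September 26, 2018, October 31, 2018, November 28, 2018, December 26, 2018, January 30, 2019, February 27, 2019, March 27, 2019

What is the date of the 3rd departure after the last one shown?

June 26, 2019

Every date is a Wednesday; gaps 35, 28, 28, 35, 28, 28 days.
Each is the last Wednesday of its month (at least one falls on the 29th or later, ruling out '4th Wednesday').
April 2019 ends with Wednesday April 24, 2019.
Last Wednesday of May 2019: May 29, 2019.
June 2019 ends with Wednesday June 26, 2019.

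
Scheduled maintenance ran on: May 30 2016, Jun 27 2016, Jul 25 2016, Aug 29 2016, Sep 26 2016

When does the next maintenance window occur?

All Mondays; the gaps (28, 28, 35, 28) vary with month length.
This is the last Monday of each month.
October 2016 ends with Monday Oct 31 2016.

Oct 31 2016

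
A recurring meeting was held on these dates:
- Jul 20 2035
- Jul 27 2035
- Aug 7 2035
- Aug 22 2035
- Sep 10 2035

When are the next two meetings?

Oct 3 2035, Oct 30 2035

The spacing grows by 4 each time: 7, 11, 15, 19 days.
Next gap: 23 days. Sep 10 2035 + 23 days = Oct 3 2035.
Next gap: 27 days. Oct 3 2035 + 27 days = Oct 30 2035.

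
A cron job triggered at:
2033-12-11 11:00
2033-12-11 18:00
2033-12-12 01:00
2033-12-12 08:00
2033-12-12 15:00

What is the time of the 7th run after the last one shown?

The interval is a steady 7 hours (7, 7, 7, 7).
2033-12-12 15:00 + 7 h = 2033-12-12 22:00.
2033-12-12 22:00 + 7 h = 2033-12-13 05:00.
2033-12-13 05:00 + 7 h = 2033-12-13 12:00.
2033-12-13 12:00 + 7 h = 2033-12-13 19:00.
2033-12-13 19:00 + 7 h = 2033-12-14 02:00.
2033-12-14 02:00 + 7 h = 2033-12-14 09:00.
2033-12-14 09:00 + 7 h = 2033-12-14 16:00.

2033-12-14 16:00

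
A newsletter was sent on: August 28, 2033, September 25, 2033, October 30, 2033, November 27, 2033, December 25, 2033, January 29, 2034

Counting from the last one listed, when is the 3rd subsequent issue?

April 30, 2034

Every date is a Sunday; gaps 28, 35, 28, 28, 35 days.
Each is the last Sunday of its month (at least one falls on the 29th or later, ruling out '4th Sunday').
February 2034 ends with Sunday February 26, 2034.
Last Sunday of March 2034: March 26, 2034.
April 2034 ends with Sunday April 30, 2034.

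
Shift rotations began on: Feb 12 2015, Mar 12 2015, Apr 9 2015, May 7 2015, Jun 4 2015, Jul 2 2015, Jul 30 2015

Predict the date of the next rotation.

Aug 27 2015

Gaps between consecutive events: 28, 28, 28, 28, 28, 28 days — a constant 28-day interval.
Jul 30 2015 + 28 days = Aug 27 2015.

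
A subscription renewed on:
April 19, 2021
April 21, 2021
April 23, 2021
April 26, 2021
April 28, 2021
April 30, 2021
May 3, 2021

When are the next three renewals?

May 5, 2021; May 7, 2021; May 10, 2021

The gap pattern 2, 2, 3, 2, 2, 3 repeats every 3 events.
These are the Mondays, Wednesdays and Fridays of each week.
Next Wednesday: May 5, 2021.
The following Friday is May 7, 2021.
The following Monday is May 10, 2021.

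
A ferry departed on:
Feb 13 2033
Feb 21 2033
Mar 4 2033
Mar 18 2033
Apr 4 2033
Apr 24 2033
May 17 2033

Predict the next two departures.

Intervals are 8, 11, 14, 17, 20, 23 days — an arithmetic progression with common difference 3.
Next gap: 26 days. May 17 2033 + 26 days = Jun 12 2033.
Next gap: 29 days. Jun 12 2033 + 29 days = Jul 11 2033.

Jun 12 2033, Jul 11 2033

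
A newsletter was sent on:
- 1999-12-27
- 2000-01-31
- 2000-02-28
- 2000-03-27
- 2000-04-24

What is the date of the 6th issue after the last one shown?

2000-10-30

These are Mondays with 35, 28, 28, 28-day gaps.
Each is the final Monday of its month — 2000-01-31 is past the 28th, so '4th Monday' doesn't fit.
May 2000 ends with Monday 2000-05-29.
Last Monday of June 2000: 2000-06-26.
July 2000 ends with Monday 2000-07-31.
Last Monday of August 2000: 2000-08-28.
September 2000 ends with Monday 2000-09-25.
Last Monday of October 2000: 2000-10-30.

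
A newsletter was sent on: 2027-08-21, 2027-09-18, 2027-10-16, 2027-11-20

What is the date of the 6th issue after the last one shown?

2028-05-20

Gaps: 28, 28, 35 days — a mix of 28 and 35. Every date is a Saturday.
Each is the 3rd Saturday of its month.
3rd Saturday of December 2027: 2027-12-18.
January 2028 — 3rd Saturday is 2028-01-15.
February 2028 — 3rd Saturday is 2028-02-19.
March 2028 — 3rd Saturday is 2028-03-18.
3rd Saturday of April 2028: 2028-04-15.
3rd Saturday of May 2028: 2028-05-20.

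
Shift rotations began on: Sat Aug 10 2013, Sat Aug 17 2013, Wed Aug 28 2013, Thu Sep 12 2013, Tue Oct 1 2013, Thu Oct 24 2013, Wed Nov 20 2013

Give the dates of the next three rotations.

Gaps: 7, 11, 15, 19, 23, 27 days — each gap is 4 larger than the previous one.
Next gap: 31 days. Wed Nov 20 2013 + 31 days = Sat Dec 21 2013.
Next gap: 35 days. Sat Dec 21 2013 + 35 days = Sat Jan 25 2014.
Next gap: 39 days. Sat Jan 25 2014 + 39 days = Wed Mar 5 2014.

Sat Dec 21 2013, Sat Jan 25 2014, Wed Mar 5 2014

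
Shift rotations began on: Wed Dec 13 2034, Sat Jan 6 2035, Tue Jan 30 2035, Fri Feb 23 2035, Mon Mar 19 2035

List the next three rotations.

Thu Apr 12 2035, Sun May 6 2035, Wed May 30 2035

Every event comes 24 days after the last (24, 24, 24, 24).
Mon Mar 19 2035 + 24 days = Thu Apr 12 2035.
Thu Apr 12 2035 + 24 days = Sun May 6 2035.
Sun May 6 2035 + 24 days = Wed May 30 2035.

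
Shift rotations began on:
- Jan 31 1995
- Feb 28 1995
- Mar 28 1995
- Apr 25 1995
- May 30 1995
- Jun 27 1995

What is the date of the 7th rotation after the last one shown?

Every date is a Tuesday; gaps 28, 28, 28, 35, 28 days.
Each is the last Tuesday of its month (at least one falls on the 29th or later, ruling out '4th Tuesday').
Last Tuesday of July 1995: Jul 25 1995.
Last Tuesday of August 1995: Aug 29 1995.
Last Tuesday of September 1995: Sep 26 1995.
Last Tuesday of October 1995: Oct 31 1995.
Last Tuesday of November 1995: Nov 28 1995.
December 1995 ends with Tuesday Dec 26 1995.
January 1996 ends with Tuesday Jan 30 1996.

Jan 30 1996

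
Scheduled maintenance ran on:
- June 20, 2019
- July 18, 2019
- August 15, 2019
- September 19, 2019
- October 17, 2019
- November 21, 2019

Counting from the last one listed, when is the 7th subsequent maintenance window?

All dates are Thursdays, 28, 28, 35, 28, 35 days apart.
Specifically, the 3rd Thursday of each month.
December 2019 — 3rd Thursday is December 19, 2019.
January 2020 — 3rd Thursday is January 16, 2020.
3rd Thursday of February 2020: February 20, 2020.
3rd Thursday of March 2020: March 19, 2020.
April 2020 — 3rd Thursday is April 16, 2020.
3rd Thursday of May 2020: May 21, 2020.
3rd Thursday of June 2020: June 18, 2020.

June 18, 2020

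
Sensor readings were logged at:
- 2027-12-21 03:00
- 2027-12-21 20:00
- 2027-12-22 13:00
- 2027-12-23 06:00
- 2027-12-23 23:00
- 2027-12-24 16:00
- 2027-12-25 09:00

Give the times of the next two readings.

The interval is a steady 17 hours (17, 17, 17, 17, 17, 17).
2027-12-25 09:00 + 17 h = 2027-12-26 02:00.
2027-12-26 02:00 + 17 h = 2027-12-26 19:00.

2027-12-26 02:00, 2027-12-26 19:00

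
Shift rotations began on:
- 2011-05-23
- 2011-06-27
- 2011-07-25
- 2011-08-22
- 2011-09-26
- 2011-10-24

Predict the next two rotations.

2011-11-28, 2011-12-26

These are Mondays at 28- or 35-day spacing (35, 28, 28, 35, 28).
The pattern: 4th Monday of the month.
4th Monday of November 2011: 2011-11-28.
December 2011 — 4th Monday is 2011-12-26.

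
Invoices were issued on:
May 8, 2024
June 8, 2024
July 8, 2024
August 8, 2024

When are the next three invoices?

Gaps: 31, 30, 31 days — not constant. Every event is on the 8th of the month.
Pattern: the 8th of each month.
Next: September 2024 → September 8, 2024.
October 2024: October 8, 2024.
November 2024: November 8, 2024.

September 8, 2024; October 8, 2024; November 8, 2024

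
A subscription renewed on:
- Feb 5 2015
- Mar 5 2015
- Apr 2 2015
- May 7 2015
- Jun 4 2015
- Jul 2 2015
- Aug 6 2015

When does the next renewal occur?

Sep 3 2015

These are Thursdays at 28- or 35-day spacing (28, 28, 35, 28, 28, 35).
The pattern: 1st Thursday of the month.
1st Thursday of September 2015: Sep 3 2015.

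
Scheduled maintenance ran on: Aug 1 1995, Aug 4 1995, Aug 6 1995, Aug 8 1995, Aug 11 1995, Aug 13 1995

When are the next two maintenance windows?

Every event lands on a Tuesday or Friday or Sunday (gaps cycle 3, 2, 2, 3, 2).
So the schedule is: every Tuesday, Friday and Sunday.
Next Tuesday: Aug 15 1995.
Next Friday: Aug 18 1995.

Aug 15 1995, Aug 18 1995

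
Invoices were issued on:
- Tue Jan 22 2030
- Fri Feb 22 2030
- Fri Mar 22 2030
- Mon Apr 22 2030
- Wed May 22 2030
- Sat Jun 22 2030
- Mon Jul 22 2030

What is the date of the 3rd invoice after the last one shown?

Tue Oct 22 2030

Each date is the 22nd; the gaps (31, 28, 31, 30, 31, 30) track the month lengths.
The rule is the 22nd of each month.
Next: August 2030 → Thu Aug 22 2030.
Next: September 2030 → Sun Sep 22 2030.
Next: October 2030 → Tue Oct 22 2030.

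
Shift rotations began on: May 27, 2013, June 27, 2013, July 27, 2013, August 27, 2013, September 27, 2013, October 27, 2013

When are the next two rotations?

Each date is the 27th; the gaps (31, 30, 31, 31, 30) track the month lengths.
The rule is the 27th of each month.
Next: November 2013 → November 27, 2013.
Next: December 2013 → December 27, 2013.

November 27, 2013; December 27, 2013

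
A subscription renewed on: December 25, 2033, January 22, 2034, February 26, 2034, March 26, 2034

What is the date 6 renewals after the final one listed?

September 24, 2034

Gaps: 28, 35, 28 days — a mix of 28 and 35. Every date is a Sunday.
Each is the 4th Sunday of its month.
4th Sunday of April 2034: April 23, 2034.
4th Sunday of May 2034: May 28, 2034.
June 2034 — 4th Sunday is June 25, 2034.
July 2034 — 4th Sunday is July 23, 2034.
August 2034 — 4th Sunday is August 27, 2034.
4th Sunday of September 2034: September 24, 2034.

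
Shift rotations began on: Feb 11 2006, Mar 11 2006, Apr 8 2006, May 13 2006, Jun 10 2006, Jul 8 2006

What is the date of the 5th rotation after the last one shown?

All dates are Saturdays, 28, 28, 35, 28, 28 days apart.
Specifically, the 2nd Saturday of each month.
August 2006 — 2nd Saturday is Aug 12 2006.
September 2006 — 2nd Saturday is Sep 9 2006.
2nd Saturday of October 2006: Oct 14 2006.
2nd Saturday of November 2006: Nov 11 2006.
2nd Saturday of December 2006: Dec 9 2006.

Dec 9 2006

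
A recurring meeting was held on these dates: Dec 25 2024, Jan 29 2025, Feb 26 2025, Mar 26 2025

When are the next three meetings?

Apr 30 2025, May 28 2025, Jun 25 2025

Every date is a Wednesday; gaps 35, 28, 28 days.
Each is the last Wednesday of its month (at least one falls on the 29th or later, ruling out '4th Wednesday').
Last Wednesday of April 2025: Apr 30 2025.
Last Wednesday of May 2025: May 28 2025.
Last Wednesday of June 2025: Jun 25 2025.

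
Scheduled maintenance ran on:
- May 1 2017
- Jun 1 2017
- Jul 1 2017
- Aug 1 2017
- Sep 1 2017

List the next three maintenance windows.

Oct 1 2017, Nov 1 2017, Dec 1 2017

Each date is the 1st; the gaps (31, 30, 31, 31) track the month lengths.
The rule is the 1st of each month.
October 2017: Oct 1 2017.
Next: November 2017 → Nov 1 2017.
December 2017: Dec 1 2017.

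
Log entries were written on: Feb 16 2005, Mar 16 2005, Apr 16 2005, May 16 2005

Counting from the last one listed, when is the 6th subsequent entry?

Nov 16 2005

Gaps: 28, 31, 30 days — not constant. Every event is on the 16th of the month.
Pattern: the 16th of each month.
June 2005: Jun 16 2005.
Next: July 2005 → Jul 16 2005.
August 2005: Aug 16 2005.
Next: September 2005 → Sep 16 2005.
October 2005: Oct 16 2005.
November 2005: Nov 16 2005.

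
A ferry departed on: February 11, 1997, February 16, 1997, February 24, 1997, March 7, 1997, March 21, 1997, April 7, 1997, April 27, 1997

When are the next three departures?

The spacing grows by 3 each time: 5, 8, 11, 14, 17, 20 days.
Next gap: 23 days. April 27, 1997 + 23 days = May 20, 1997.
Next gap: 26 days. May 20, 1997 + 26 days = June 15, 1997.
Next gap: 29 days. June 15, 1997 + 29 days = July 14, 1997.

May 20, 1997; June 15, 1997; July 14, 1997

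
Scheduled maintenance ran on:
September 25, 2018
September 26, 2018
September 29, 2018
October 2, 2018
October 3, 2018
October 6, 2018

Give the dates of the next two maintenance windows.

October 9, 2018; October 10, 2018

Every event lands on a Tuesday or Wednesday or Saturday (gaps cycle 1, 3, 3, 1, 3).
So the schedule is: every Tuesday, Wednesday and Saturday.
The following Tuesday is October 9, 2018.
Next Wednesday: October 10, 2018.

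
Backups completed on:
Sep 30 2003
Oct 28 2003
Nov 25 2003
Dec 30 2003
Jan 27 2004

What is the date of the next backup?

All Tuesdays; the gaps (28, 28, 35, 28) vary with month length.
This is the last Tuesday of each month.
Last Tuesday of February 2004: Feb 24 2004.

Feb 24 2004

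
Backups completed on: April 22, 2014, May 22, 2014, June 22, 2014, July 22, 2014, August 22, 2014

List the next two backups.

September 22, 2014; October 22, 2014

The day-of-month is always 22 (30, 31, 30, 31 days between events).
So this recurs on the 22nd of each month.
September 2014: September 22, 2014.
October 2014: October 22, 2014.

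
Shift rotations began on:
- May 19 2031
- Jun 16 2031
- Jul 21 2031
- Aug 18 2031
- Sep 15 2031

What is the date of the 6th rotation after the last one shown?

These are Mondays at 28- or 35-day spacing (28, 35, 28, 28).
The pattern: 3rd Monday of the month.
October 2031 — 3rd Monday is Oct 20 2031.
3rd Monday of November 2031: Nov 17 2031.
3rd Monday of December 2031: Dec 15 2031.
January 2032 — 3rd Monday is Jan 19 2032.
February 2032 — 3rd Monday is Feb 16 2032.
3rd Monday of March 2032: Mar 15 2032.

Mar 15 2032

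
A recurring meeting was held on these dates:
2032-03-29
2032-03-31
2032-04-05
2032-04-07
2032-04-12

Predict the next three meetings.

2032-04-14, 2032-04-19, 2032-04-21

Gaps: 2, 5, 2, 5 days — not constant, but cyclic with period 2.
The events fall on every Monday and Wednesday.
Next Wednesday: 2032-04-14.
The following Monday is 2032-04-19.
The following Wednesday is 2032-04-21.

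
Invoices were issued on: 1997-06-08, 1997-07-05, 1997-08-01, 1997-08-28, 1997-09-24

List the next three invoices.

1997-10-21, 1997-11-17, 1997-12-14

The spacing is 27, 27, 27, 27 days — always 27 days.
1997-09-24 + 27 days = 1997-10-21.
1997-10-21 + 27 days = 1997-11-17.
1997-11-17 + 27 days = 1997-12-14.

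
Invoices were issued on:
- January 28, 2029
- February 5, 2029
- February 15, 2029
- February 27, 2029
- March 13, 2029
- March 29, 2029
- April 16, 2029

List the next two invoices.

May 6, 2029; May 28, 2029

Intervals are 8, 10, 12, 14, 16, 18 days — an arithmetic progression with common difference 2.
Next gap: 20 days. April 16, 2029 + 20 days = May 6, 2029.
Next gap: 22 days. May 6, 2029 + 22 days = May 28, 2029.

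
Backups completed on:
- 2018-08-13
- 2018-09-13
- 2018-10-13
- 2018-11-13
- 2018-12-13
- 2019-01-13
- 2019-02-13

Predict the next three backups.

2019-03-13, 2019-04-13, 2019-05-13

Each date is the 13th; the gaps (31, 30, 31, 30, 31, 31) track the month lengths.
The rule is the 13th of each month.
March 2019: 2019-03-13.
Next: April 2019 → 2019-04-13.
Next: May 2019 → 2019-05-13.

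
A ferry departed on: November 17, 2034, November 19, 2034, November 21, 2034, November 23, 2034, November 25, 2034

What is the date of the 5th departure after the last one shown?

Every event comes 2 days after the last (2, 2, 2, 2).
November 25, 2034 + 2 days = November 27, 2034.
November 27, 2034 + 2 days = November 29, 2034.
November 29, 2034 + 2 days = December 1, 2034.
December 1, 2034 + 2 days = December 3, 2034.
December 3, 2034 + 2 days = December 5, 2034.

December 5, 2034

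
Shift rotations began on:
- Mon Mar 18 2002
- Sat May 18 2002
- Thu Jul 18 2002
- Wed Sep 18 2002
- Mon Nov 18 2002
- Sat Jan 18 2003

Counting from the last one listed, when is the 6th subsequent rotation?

Sun Jan 18 2004

Gaps: 61, 61, 62, 61, 61 days — not constant. Every event is on the 18th of the month.
Pattern: the 18th of every 2 months.
March 2003: Tue Mar 18 2003.
May 2003: Sun May 18 2003.
July 2003: Fri Jul 18 2003.
Next: September 2003 → Thu Sep 18 2003.
Next: November 2003 → Tue Nov 18 2003.
January 2004: Sun Jan 18 2004.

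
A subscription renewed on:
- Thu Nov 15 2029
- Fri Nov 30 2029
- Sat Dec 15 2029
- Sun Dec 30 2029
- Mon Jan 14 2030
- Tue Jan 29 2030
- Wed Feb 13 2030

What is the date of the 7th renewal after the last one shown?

Wed May 29 2030

The spacing is 15, 15, 15, 15, 15, 15 days — always 15 days.
Wed Feb 13 2030 + 15 days = Thu Feb 28 2030.
Thu Feb 28 2030 + 15 days = Fri Mar 15 2030.
Fri Mar 15 2030 + 15 days = Sat Mar 30 2030.
Sat Mar 30 2030 + 15 days = Sun Apr 14 2030.
Sun Apr 14 2030 + 15 days = Mon Apr 29 2030.
Mon Apr 29 2030 + 15 days = Tue May 14 2030.
Tue May 14 2030 + 15 days = Wed May 29 2030.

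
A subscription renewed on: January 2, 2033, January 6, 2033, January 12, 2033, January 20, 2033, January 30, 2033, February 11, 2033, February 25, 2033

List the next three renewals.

March 13, 2033; March 31, 2033; April 20, 2033

The spacing grows by 2 each time: 4, 6, 8, 10, 12, 14 days.
Next gap: 16 days. February 25, 2033 + 16 days = March 13, 2033.
Next gap: 18 days. March 13, 2033 + 18 days = March 31, 2033.
Next gap: 20 days. March 31, 2033 + 20 days = April 20, 2033.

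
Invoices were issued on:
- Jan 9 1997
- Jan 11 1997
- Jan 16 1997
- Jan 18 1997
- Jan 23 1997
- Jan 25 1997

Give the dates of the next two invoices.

Jan 30 1997, Feb 1 1997

Gaps: 2, 5, 2, 5, 2 days — not constant, but cyclic with period 2.
The events fall on every Thursday and Saturday.
The following Thursday is Jan 30 1997.
Next Saturday: Feb 1 1997.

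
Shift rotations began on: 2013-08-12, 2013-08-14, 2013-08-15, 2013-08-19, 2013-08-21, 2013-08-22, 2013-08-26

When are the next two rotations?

Every event lands on a Monday or Wednesday or Thursday (gaps cycle 2, 1, 4, 2, 1, 4).
So the schedule is: every Monday, Wednesday and Thursday.
The following Wednesday is 2013-08-28.
The following Thursday is 2013-08-29.

2013-08-28, 2013-08-29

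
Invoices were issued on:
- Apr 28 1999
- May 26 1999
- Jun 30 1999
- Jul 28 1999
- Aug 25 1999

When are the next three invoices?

Sep 29 1999, Oct 27 1999, Nov 24 1999

Every date is a Wednesday; gaps 28, 35, 28, 28 days.
Each is the last Wednesday of its month (at least one falls on the 29th or later, ruling out '4th Wednesday').
Last Wednesday of September 1999: Sep 29 1999.
October 1999 ends with Wednesday Oct 27 1999.
November 1999 ends with Wednesday Nov 24 1999.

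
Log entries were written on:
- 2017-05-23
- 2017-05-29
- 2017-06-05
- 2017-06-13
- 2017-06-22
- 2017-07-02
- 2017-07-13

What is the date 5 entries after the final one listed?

Gaps: 6, 7, 8, 9, 10, 11 days — each gap is 1 larger than the previous one.
Next gap: 12 days. 2017-07-13 + 12 days = 2017-07-25.
Next gap: 13 days. 2017-07-25 + 13 days = 2017-08-07.
Next gap: 14 days. 2017-08-07 + 14 days = 2017-08-21.
Next gap: 15 days. 2017-08-21 + 15 days = 2017-09-05.
Next gap: 16 days. 2017-09-05 + 16 days = 2017-09-21.

2017-09-21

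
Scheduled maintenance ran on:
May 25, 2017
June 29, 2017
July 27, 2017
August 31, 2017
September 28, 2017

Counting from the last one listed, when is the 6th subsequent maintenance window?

March 29, 2018

All Thursdays; the gaps (35, 28, 35, 28) vary with month length.
This is the last Thursday of each month.
October 2017 ends with Thursday October 26, 2017.
Last Thursday of November 2017: November 30, 2017.
December 2017 ends with Thursday December 28, 2017.
January 2018 ends with Thursday January 25, 2018.
February 2018 ends with Thursday February 22, 2018.
Last Thursday of March 2018: March 29, 2018.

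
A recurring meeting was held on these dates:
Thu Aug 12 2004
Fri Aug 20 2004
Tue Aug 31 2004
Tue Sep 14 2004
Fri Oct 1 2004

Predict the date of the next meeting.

Intervals are 8, 11, 14, 17 days — an arithmetic progression with common difference 3.
Next gap: 20 days. Fri Oct 1 2004 + 20 days = Thu Oct 21 2004.

Thu Oct 21 2004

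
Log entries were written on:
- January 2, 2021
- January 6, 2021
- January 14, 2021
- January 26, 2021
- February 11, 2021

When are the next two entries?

Intervals are 4, 8, 12, 16 days — an arithmetic progression with common difference 4.
Next gap: 20 days. February 11, 2021 + 20 days = March 3, 2021.
Next gap: 24 days. March 3, 2021 + 24 days = March 27, 2021.

March 3, 2021; March 27, 2021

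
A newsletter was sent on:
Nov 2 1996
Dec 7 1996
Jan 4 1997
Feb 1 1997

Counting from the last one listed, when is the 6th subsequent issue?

Gaps: 35, 28, 28 days — a mix of 28 and 35. Every date is a Saturday.
Each is the 1st Saturday of its month.
1st Saturday of March 1997: Mar 1 1997.
1st Saturday of April 1997: Apr 5 1997.
May 1997 — 1st Saturday is May 3 1997.
1st Saturday of June 1997: Jun 7 1997.
July 1997 — 1st Saturday is Jul 5 1997.
1st Saturday of August 1997: Aug 2 1997.

Aug 2 1997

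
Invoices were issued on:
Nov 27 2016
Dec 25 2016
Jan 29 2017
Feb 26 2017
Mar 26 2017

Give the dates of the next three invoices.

These are Sundays with 28, 35, 28, 28-day gaps.
Each is the final Sunday of its month — Jan 29 2017 is past the 28th, so '4th Sunday' doesn't fit.
Last Sunday of April 2017: Apr 30 2017.
May 2017 ends with Sunday May 28 2017.
Last Sunday of June 2017: Jun 25 2017.

Apr 30 2017, May 28 2017, Jun 25 2017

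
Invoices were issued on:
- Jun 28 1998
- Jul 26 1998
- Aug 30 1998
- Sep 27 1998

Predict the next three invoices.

Oct 25 1998, Nov 29 1998, Dec 27 1998

All Sundays; the gaps (28, 35, 28) vary with month length.
This is the last Sunday of each month.
Last Sunday of October 1998: Oct 25 1998.
November 1998 ends with Sunday Nov 29 1998.
Last Sunday of December 1998: Dec 27 1998.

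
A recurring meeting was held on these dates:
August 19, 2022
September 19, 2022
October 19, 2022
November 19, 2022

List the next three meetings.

Each date is the 19th; the gaps (31, 30, 31) track the month lengths.
The rule is the 19th of each month.
Next: December 2022 → December 19, 2022.
Next: January 2023 → January 19, 2023.
February 2023: February 19, 2023.

December 19, 2022; January 19, 2023; February 19, 2023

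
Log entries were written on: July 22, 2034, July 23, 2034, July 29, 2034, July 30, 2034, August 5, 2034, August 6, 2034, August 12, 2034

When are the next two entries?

August 13, 2034; August 19, 2034

The gap pattern 1, 6, 1, 6, 1, 6 repeats every 2 events.
These are the Saturdays and Sundays of each week.
Next Sunday: August 13, 2034.
Next Saturday: August 19, 2034.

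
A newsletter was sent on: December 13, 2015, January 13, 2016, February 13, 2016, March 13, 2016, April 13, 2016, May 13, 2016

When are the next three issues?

June 13, 2016; July 13, 2016; August 13, 2016

Each date is the 13th; the gaps (31, 31, 29, 31, 30) track the month lengths.
The rule is the 13th of each month.
June 2016: June 13, 2016.
Next: July 2016 → July 13, 2016.
Next: August 2016 → August 13, 2016.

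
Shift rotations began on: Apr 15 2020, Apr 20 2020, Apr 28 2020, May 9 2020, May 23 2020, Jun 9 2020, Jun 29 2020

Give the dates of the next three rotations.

Gaps: 5, 8, 11, 14, 17, 20 days — each gap is 3 larger than the previous one.
Next gap: 23 days. Jun 29 2020 + 23 days = Jul 22 2020.
Next gap: 26 days. Jul 22 2020 + 26 days = Aug 17 2020.
Next gap: 29 days. Aug 17 2020 + 29 days = Sep 15 2020.

Jul 22 2020, Aug 17 2020, Sep 15 2020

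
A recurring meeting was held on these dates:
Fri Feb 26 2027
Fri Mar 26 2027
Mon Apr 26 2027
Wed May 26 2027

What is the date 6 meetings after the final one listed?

Gaps: 28, 31, 30 days — not constant. Every event is on the 26th of the month.
Pattern: the 26th of each month.
June 2027: Sat Jun 26 2027.
July 2027: Mon Jul 26 2027.
August 2027: Thu Aug 26 2027.
Next: September 2027 → Sun Sep 26 2027.
October 2027: Tue Oct 26 2027.
Next: November 2027 → Fri Nov 26 2027.

Fri Nov 26 2027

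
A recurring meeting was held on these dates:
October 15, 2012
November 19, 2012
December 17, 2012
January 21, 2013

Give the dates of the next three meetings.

All dates are Mondays, 35, 28, 35 days apart.
Specifically, the 3rd Monday of each month.
3rd Monday of February 2013: February 18, 2013.
3rd Monday of March 2013: March 18, 2013.
April 2013 — 3rd Monday is April 15, 2013.

February 18, 2013; March 18, 2013; April 15, 2013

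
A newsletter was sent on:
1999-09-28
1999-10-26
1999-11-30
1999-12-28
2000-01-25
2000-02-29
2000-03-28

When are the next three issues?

These are Tuesdays with 28, 35, 28, 28, 35, 28-day gaps.
Each is the final Tuesday of its month — 1999-11-30 is past the 28th, so '4th Tuesday' doesn't fit.
Last Tuesday of April 2000: 2000-04-25.
May 2000 ends with Tuesday 2000-05-30.
Last Tuesday of June 2000: 2000-06-27.

2000-04-25, 2000-05-30, 2000-06-27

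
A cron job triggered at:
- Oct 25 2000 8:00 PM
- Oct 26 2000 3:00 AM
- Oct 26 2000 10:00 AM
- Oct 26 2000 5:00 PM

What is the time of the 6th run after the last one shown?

The interval is a steady 7 hours (7, 7, 7).
Oct 26 2000 5:00 PM + 7 h = Oct 27 2000 12:00 AM.
Oct 27 2000 12:00 AM + 7 h = Oct 27 2000 7:00 AM.
Oct 27 2000 7:00 AM + 7 h = Oct 27 2000 2:00 PM.
Oct 27 2000 2:00 PM + 7 h = Oct 27 2000 9:00 PM.
Oct 27 2000 9:00 PM + 7 h = Oct 28 2000 4:00 AM.
Oct 28 2000 4:00 AM + 7 h = Oct 28 2000 11:00 AM.

Oct 28 2000 11:00 AM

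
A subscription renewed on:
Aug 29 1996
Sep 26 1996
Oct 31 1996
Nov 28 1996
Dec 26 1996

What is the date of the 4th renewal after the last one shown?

Apr 24 1997

These are Thursdays with 28, 35, 28, 28-day gaps.
Each is the final Thursday of its month — Aug 29 1996 is past the 28th, so '4th Thursday' doesn't fit.
January 1997 ends with Thursday Jan 30 1997.
Last Thursday of February 1997: Feb 27 1997.
Last Thursday of March 1997: Mar 27 1997.
April 1997 ends with Thursday Apr 24 1997.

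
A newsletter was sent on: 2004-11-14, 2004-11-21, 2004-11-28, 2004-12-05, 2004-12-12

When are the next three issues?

Every event comes 7 days after the last (7, 7, 7, 7).
2004-12-12 + 7 days = 2004-12-19.
2004-12-19 + 7 days = 2004-12-26.
2004-12-26 + 7 days = 2005-01-02.

2004-12-19, 2004-12-26, 2005-01-02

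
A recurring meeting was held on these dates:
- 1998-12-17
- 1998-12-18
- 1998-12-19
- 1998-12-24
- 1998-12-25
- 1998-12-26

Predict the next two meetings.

The gap pattern 1, 1, 5, 1, 1 repeats every 3 events.
These are the Thursdays, Fridays and Saturdays of each week.
Next Thursday: 1998-12-31.
Next Friday: 1999-01-01.

1998-12-31, 1999-01-01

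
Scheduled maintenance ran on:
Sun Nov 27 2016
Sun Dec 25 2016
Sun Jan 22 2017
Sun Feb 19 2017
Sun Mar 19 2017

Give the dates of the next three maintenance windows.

Sun Apr 16 2017, Sun May 14 2017, Sun Jun 11 2017

Every event comes 28 days after the last (28, 28, 28, 28).
Sun Mar 19 2017 + 28 days = Sun Apr 16 2017.
Sun Apr 16 2017 + 28 days = Sun May 14 2017.
Sun May 14 2017 + 28 days = Sun Jun 11 2017.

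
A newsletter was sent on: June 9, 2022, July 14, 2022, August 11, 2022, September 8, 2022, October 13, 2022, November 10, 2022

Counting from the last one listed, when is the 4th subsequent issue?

March 9, 2023

These are Thursdays at 28- or 35-day spacing (35, 28, 28, 35, 28).
The pattern: 2nd Thursday of the month.
December 2022 — 2nd Thursday is December 8, 2022.
2nd Thursday of January 2023: January 12, 2023.
February 2023 — 2nd Thursday is February 9, 2023.
March 2023 — 2nd Thursday is March 9, 2023.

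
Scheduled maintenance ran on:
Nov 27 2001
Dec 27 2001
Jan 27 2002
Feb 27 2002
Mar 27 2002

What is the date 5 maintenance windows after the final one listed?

Each date is the 27th; the gaps (30, 31, 31, 28) track the month lengths.
The rule is the 27th of each month.
April 2002: Apr 27 2002.
May 2002: May 27 2002.
June 2002: Jun 27 2002.
Next: July 2002 → Jul 27 2002.
August 2002: Aug 27 2002.

Aug 27 2002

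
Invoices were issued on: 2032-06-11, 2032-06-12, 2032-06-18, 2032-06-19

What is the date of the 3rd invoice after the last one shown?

Every event lands on a Friday or Saturday (gaps cycle 1, 6, 1).
So the schedule is: every Friday and Saturday.
Next Friday: 2032-06-25.
Next Saturday: 2032-06-26.
Next Friday: 2032-07-02.

2032-07-02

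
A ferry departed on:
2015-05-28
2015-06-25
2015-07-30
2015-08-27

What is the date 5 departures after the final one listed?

Every date is a Thursday; gaps 28, 35, 28 days.
Each is the last Thursday of its month (at least one falls on the 29th or later, ruling out '4th Thursday').
September 2015 ends with Thursday 2015-09-24.
October 2015 ends with Thursday 2015-10-29.
Last Thursday of November 2015: 2015-11-26.
December 2015 ends with Thursday 2015-12-31.
January 2016 ends with Thursday 2016-01-28.

2016-01-28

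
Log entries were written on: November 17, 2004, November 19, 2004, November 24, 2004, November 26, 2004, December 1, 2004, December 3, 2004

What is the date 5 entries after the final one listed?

Gaps: 2, 5, 2, 5, 2 days — not constant, but cyclic with period 2.
The events fall on every Wednesday and Friday.
Next Wednesday: December 8, 2004.
The following Friday is December 10, 2004.
Next Wednesday: December 15, 2004.
Next Friday: December 17, 2004.
Next Wednesday: December 22, 2004.

December 22, 2004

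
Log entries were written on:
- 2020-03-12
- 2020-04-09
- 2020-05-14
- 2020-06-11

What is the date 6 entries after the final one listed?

Gaps: 28, 35, 28 days — a mix of 28 and 35. Every date is a Thursday.
Each is the 2nd Thursday of its month.
2nd Thursday of July 2020: 2020-07-09.
2nd Thursday of August 2020: 2020-08-13.
September 2020 — 2nd Thursday is 2020-09-10.
2nd Thursday of October 2020: 2020-10-08.
2nd Thursday of November 2020: 2020-11-12.
2nd Thursday of December 2020: 2020-12-10.

2020-12-10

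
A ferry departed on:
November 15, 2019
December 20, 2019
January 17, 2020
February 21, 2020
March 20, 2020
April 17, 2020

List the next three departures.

May 15, 2020; June 19, 2020; July 17, 2020

All dates are Fridays, 35, 28, 35, 28, 28 days apart.
Specifically, the 3rd Friday of each month.
May 2020 — 3rd Friday is May 15, 2020.
3rd Friday of June 2020: June 19, 2020.
3rd Friday of July 2020: July 17, 2020.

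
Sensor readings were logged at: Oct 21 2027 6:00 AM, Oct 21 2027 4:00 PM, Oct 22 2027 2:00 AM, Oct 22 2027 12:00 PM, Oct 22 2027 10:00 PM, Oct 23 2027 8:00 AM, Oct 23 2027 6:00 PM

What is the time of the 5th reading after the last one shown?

Oct 25 2027 8:00 PM

Spacing: 10, 10, 10, 10, 10, 10 h — constant 10 h.
Oct 23 2027 6:00 PM + 10 h = Oct 24 2027 4:00 AM.
Oct 24 2027 4:00 AM + 10 h = Oct 24 2027 2:00 PM.
Oct 24 2027 2:00 PM + 10 h = Oct 25 2027 12:00 AM.
Oct 25 2027 12:00 AM + 10 h = Oct 25 2027 10:00 AM.
Oct 25 2027 10:00 AM + 10 h = Oct 25 2027 8:00 PM.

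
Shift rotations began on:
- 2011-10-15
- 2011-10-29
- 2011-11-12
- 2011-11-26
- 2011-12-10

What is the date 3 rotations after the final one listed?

2012-01-21

Every event comes 14 days after the last (14, 14, 14, 14).
2011-12-10 + 14 days = 2011-12-24.
2011-12-24 + 14 days = 2012-01-07.
2012-01-07 + 14 days = 2012-01-21.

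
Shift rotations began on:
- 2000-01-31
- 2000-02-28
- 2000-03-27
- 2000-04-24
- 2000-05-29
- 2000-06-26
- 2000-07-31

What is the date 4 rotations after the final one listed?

Every date is a Monday; gaps 28, 28, 28, 35, 28, 35 days.
Each is the last Monday of its month (at least one falls on the 29th or later, ruling out '4th Monday').
August 2000 ends with Monday 2000-08-28.
Last Monday of September 2000: 2000-09-25.
October 2000 ends with Monday 2000-10-30.
Last Monday of November 2000: 2000-11-27.

2000-11-27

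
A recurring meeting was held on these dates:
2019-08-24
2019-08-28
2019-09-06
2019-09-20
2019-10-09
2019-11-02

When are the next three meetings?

The spacing grows by 5 each time: 4, 9, 14, 19, 24 days.
Next gap: 29 days. 2019-11-02 + 29 days = 2019-12-01.
Next gap: 34 days. 2019-12-01 + 34 days = 2020-01-04.
Next gap: 39 days. 2020-01-04 + 39 days = 2020-02-12.

2019-12-01, 2020-01-04, 2020-02-12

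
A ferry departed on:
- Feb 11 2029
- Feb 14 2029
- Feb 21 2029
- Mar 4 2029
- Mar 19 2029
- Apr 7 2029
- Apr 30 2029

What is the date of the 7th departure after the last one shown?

Jan 28 2030

Intervals are 3, 7, 11, 15, 19, 23 days — an arithmetic progression with common difference 4.
Next gap: 27 days. Apr 30 2029 + 27 days = May 27 2029.
Next gap: 31 days. May 27 2029 + 31 days = Jun 27 2029.
Next gap: 35 days. Jun 27 2029 + 35 days = Aug 1 2029.
Next gap: 39 days. Aug 1 2029 + 39 days = Sep 9 2029.
Next gap: 43 days. Sep 9 2029 + 43 days = Oct 22 2029.
Next gap: 47 days. Oct 22 2029 + 47 days = Dec 8 2029.
Next gap: 51 days. Dec 8 2029 + 51 days = Jan 28 2030.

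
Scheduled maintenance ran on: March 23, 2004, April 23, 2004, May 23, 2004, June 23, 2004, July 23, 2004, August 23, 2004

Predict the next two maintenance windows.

September 23, 2004; October 23, 2004

The day-of-month is always 23 (31, 30, 31, 30, 31 days between events).
So this recurs on the 23rd of each month.
September 2004: September 23, 2004.
Next: October 2004 → October 23, 2004.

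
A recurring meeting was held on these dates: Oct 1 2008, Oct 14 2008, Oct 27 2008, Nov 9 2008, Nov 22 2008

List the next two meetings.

Dec 5 2008, Dec 18 2008

Gaps between consecutive events: 13, 13, 13, 13 days — a constant 13-day interval.
Nov 22 2008 + 13 days = Dec 5 2008.
Dec 5 2008 + 13 days = Dec 18 2008.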